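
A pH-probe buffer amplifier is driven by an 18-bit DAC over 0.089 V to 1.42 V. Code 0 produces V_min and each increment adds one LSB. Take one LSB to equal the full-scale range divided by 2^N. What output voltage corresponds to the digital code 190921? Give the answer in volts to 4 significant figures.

1.058 V

Range = 1.42 − (0.089) = 1.331 V. LSB = 1.331 V / 2^18.
V_out = V_min + code × LSB = 0.089 V + 190921 × 1.331 V / 262144
      = 0.089 V + 0.969375 V = 1.05838 V.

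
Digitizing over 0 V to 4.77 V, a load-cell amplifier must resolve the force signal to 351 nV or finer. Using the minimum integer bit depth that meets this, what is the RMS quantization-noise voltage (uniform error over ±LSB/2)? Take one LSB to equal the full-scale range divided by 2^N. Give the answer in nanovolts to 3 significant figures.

Span = 4.77 V.
Levels needed ≥ 4.77/351 nV = 1.359e7. 2^24 = 16777216 suffices, so N_min = 24.
LSB = 4.77 V ÷ 2^24 = 4.77/16777216 V = 284.31 nV.
RMS noise = LSB/√12 = 82.1 nV.

82.1 nV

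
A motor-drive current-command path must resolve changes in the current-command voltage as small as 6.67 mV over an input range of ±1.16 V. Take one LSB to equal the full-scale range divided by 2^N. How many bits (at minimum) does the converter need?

Range = 1.16 − (-1.16) = 2.32 V.
Required number of levels: 2.32/6.67 mV = 347.83; smallest N with 2^N ≥ that is 9.

9 bits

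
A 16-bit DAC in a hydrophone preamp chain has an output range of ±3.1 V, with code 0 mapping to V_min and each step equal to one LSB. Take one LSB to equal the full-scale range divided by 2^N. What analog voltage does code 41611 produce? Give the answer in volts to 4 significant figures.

0.8366 V

Range = 3.1 − (-3.1) = 6.2 V. LSB = 6.2 V / 2^16.
V_out = -3.1 + 41611 × (6.2/65536) V
      = -3.1 + 3.93659 = 0.836588 V.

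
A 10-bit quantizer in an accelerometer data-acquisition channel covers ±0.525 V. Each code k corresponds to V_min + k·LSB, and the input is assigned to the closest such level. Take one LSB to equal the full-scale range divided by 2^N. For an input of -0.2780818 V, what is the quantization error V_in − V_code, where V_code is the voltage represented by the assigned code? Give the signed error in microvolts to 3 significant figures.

Range = 0.525 − (-0.525) = 1.05 V. LSB = 1.05 V / 2^10 ≈ 1.025 mV.
(-0.2780818 − (-0.525)) / LSB = 0.2469182 × 1024/1.05 = 240.8040. Nearest integer: k = 241.
Reconstructed level: -0.525 + 241 × 1.05/1024 V = -0.2778808594 V.
V_in − V_code = -0.2780818 − (-0.2778808594) = −201 µV.

−201 µV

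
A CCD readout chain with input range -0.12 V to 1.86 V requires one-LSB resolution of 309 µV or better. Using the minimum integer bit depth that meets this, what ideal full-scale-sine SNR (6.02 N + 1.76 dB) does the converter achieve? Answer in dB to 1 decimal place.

80.0 dB

Full-scale range = 1.86 V − (-0.12 V) = 1.98 V.
1.98 V / 309 µV = 6408. Since 2^12 = 4096 and 2^13 = 8192, N = 13.
SNR = 6.02 × 13 + 1.76 = 80.02 dB.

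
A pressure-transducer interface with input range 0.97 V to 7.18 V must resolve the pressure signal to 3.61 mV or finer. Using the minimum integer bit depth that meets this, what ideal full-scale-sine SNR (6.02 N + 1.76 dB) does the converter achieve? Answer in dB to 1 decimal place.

Span: 7.18 V − (0.97 V) = 6.21 V.
6.21 V / 3.61 mV = 1720. Since 2^10 = 1024 and 2^11 = 2048, N = 11.
SNR = 6.02 × 11 + 1.76 = 67.98 dB.

68.0 dB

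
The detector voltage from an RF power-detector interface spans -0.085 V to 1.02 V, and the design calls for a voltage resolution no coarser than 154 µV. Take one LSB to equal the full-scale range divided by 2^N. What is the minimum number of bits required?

13 bits

Range = 1.02 − (-0.085) = 1.105 V.
Required number of levels: 1.105/154 µV = 7175.3; smallest N with 2^N ≥ that is 13.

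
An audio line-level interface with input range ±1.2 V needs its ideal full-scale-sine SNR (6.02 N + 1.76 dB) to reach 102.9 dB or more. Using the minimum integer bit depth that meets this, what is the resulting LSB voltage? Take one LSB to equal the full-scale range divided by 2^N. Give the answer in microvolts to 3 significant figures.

Span: 1.2 V − (-1.2 V) = 2.4 V.
Required N = ⌈(102.9 − 1.76)/6.02⌉ = ⌈16.801⌉ = 17.
One LSB is 2.4 V / 131072 = 18.3 µV.

18.3 µV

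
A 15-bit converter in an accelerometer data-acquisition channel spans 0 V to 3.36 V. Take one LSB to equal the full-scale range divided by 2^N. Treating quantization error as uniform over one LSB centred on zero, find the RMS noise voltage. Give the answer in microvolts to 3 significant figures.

29.6 µV

Range is 3.36 V.
LSB = 3.36 V ÷ 2^15 = 3.36/32768 V = 102.54 µV.
For a uniform distribution on [−LSB/2, +LSB/2], V_rms = LSB/√12 = 102.54 µV/3.4641 = 29.6 µV.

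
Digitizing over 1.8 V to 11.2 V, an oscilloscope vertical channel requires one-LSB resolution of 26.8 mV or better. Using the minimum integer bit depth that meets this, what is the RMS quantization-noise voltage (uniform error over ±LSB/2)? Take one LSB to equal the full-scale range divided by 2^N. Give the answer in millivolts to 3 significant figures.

5.30 mV

The full-scale span is 11.2 − (1.8) = 9.4 V.
9.4 V / 26.8 mV = 350.7. Since 2^8 = 256 and 2^9 = 512, N = 9.
LSB = 9.4 V / 2^9 = 18.359 mV.
RMS noise = LSB/√12 = 5.30 mV.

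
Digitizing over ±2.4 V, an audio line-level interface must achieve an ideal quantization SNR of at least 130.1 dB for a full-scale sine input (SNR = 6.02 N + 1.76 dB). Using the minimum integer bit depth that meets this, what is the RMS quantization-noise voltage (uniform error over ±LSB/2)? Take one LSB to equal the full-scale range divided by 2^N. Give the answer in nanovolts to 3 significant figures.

Full-scale range = 2.4 V − (-2.4 V) = 4.8 V.
Required N = ⌈(130.1 − 1.76)/6.02⌉ = ⌈21.319⌉ = 22.
Step size = 4.8/4194304 V = 1.1444 µV.
RMS noise = LSB/√12 = 330 nV.

330 nV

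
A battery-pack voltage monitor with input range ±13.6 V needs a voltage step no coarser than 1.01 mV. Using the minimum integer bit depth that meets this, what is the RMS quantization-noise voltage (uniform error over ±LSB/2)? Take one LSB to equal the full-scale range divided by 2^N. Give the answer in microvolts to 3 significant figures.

240 µV

The full-scale span is 13.6 − (-13.6) = 27.2 V.
27.2 V / 1.01 mV = 26930. Since 2^14 = 16384 and 2^15 = 32768, N = 15.
One LSB is 27.2 V / 32768 = 0.83008 mV.
σ_q = LSB/√12 = 0.83008 mV/3.4641 = 240 µV.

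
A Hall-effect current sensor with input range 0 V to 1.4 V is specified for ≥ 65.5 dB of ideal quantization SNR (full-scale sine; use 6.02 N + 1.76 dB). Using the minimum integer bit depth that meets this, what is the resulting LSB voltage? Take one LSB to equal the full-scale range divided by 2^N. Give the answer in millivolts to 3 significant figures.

0.684 mV

Full-scale range = 1.4 V.
6.02 N + 1.76 ≥ 65.5 gives N ≥ 10.588, so the minimum integer is 11.
LSB = 1.4 V ÷ 2^11 = 1.4/2048 V = 0.684 mV.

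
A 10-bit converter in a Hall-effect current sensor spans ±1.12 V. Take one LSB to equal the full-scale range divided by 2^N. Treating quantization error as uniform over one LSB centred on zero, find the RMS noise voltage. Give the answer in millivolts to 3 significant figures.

0.631 mV

Range = 1.12 − (-1.12) = 2.24 V.
One LSB is 2.24 V / 1024 = 2.1875 mV.
RMS of a uniform error over width LSB is LSB/√12 = 0.631 mV.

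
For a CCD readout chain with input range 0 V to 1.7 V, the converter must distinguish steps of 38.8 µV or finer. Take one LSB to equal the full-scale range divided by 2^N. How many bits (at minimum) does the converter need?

Span = 1.7 V.
1.7 V / 38.8 µV = 43810. Since 2^15 = 32768 and 2^16 = 65536, N = 16.

16 bits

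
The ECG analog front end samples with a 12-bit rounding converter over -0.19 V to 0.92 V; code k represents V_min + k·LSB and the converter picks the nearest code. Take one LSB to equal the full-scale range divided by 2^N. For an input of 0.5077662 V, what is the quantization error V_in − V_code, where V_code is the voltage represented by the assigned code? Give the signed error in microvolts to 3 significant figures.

−48.7 µV

The full-scale span is 0.92 − (-0.19) = 1.11 V. LSB = 1.11 V / 2^12 ≈ 271.0 µV.
(0.5077662 − (-0.19)) / LSB = 0.6977662 × 4096/1.11 = 2574.8201. Nearest integer: k = 2575.
V_code = -0.19 + (2575/4096) × 1.11 = 0.5078149414 V.
V_in − V_code = 0.5077662 − (0.5078149414) = −48.7 µV.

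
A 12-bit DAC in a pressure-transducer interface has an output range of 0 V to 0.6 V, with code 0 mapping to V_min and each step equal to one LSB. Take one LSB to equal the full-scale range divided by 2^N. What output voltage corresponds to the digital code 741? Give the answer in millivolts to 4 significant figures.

Range is 0.6 V. LSB = 0.6 V / 2^12.
V_out = V_min + code × LSB = 0 V + 741 × 0.6 V / 4096
      = 0 V + 0.108545 V = 0.108545 V.

108.5 mV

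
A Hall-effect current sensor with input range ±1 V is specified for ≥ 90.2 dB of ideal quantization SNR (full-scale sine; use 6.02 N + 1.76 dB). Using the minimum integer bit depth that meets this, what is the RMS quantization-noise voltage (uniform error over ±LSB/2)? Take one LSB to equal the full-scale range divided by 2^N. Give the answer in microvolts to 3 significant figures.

17.6 µV

Full-scale range = 1 V − (-1 V) = 2 V.
6.02 N + 1.76 ≥ 90.2 gives N ≥ 14.691, so the minimum integer is 15.
Step size = 2/32768 V = 61.035 µV.
V_rms = LSB/√12 = 17.6 µV.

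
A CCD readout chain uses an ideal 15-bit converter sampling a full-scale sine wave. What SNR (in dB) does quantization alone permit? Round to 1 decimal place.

92.1 dB

Ideal quantization SNR: 6.02 × 15 + 1.76 dB = 92.1 dB.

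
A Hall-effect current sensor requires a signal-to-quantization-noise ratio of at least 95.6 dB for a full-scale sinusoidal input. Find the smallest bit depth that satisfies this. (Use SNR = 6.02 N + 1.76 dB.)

N ≥ (95.6 − 1.76)/6.02 = 15.588 → N_min = 16.

16 bits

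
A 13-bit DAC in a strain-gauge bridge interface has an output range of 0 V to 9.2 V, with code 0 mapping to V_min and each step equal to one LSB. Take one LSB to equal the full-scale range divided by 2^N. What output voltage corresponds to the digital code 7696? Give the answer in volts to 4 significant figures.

8.643 V

Span = 9.2 V. LSB = 9.2 V / 2^13.
Output = V_min + (7696/8192) × range = 0 + 0.939453 × 9.2 V
      = 0 + 8.64297 = 8.64297 V.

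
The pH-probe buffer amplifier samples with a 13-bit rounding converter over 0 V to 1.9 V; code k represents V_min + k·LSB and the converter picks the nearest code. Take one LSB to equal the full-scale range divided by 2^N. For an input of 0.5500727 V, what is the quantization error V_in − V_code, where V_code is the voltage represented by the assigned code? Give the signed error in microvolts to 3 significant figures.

−73.8 µV

Span = 1.9 V. LSB = 1.9 V / 2^13 ≈ 231.9 µV.
(V_in − V_min)/LSB = (0.5500727 − (0)) × 8192/1.9 = 2371.6819 → nearest code k = 2372.
Reconstructed level: 0 + 2372 × 1.9/8192 V = 0.5501464844 V.
V_in − V_code = 0.5500727 − (0.5501464844) = −73.8 µV.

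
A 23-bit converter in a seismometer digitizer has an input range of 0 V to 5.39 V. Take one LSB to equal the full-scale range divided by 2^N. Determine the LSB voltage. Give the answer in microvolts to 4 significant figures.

0.6425 µV

Span = 5.39 V.
Number of codes = 2^23 = 8388608.
One LSB is 5.39 V / 8388608 = 0.6425 µV.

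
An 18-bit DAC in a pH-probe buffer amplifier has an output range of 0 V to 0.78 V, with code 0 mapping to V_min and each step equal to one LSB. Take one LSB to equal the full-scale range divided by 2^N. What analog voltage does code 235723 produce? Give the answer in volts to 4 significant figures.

0.7014 V

Full-scale range = 0.78 V. LSB = 0.78 V / 2^18.
Output = V_min + (235723/262144) × range = 0 + 0.899212 × 0.78 V
      = 0 + 0.701385 = 0.701385 V.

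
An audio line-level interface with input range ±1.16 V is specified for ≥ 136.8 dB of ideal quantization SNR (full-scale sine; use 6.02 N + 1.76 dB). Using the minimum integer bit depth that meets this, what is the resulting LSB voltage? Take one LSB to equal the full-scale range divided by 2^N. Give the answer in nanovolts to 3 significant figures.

277 nV

Range = 1.16 − (-1.16) = 2.32 V.
Required N = ⌈(136.8 − 1.76)/6.02⌉ = ⌈22.432⌉ = 23.
LSB = 2.32 V / 2^23 = 277 nV.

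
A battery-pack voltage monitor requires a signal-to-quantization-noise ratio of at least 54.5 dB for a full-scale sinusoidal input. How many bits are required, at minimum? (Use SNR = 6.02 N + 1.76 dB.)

9 bits

6.02 N + 1.76 ≥ 54.5 gives N ≥ 8.761, so the minimum integer is 9.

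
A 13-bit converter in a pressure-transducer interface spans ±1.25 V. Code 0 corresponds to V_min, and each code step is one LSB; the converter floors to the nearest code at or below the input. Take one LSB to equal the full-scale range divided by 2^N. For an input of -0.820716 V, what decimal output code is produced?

Full-scale range = 1.25 V − (-1.25 V) = 2.5 V. LSB = 2.5 V / 2^13 ≈ 305.2 µV.
code = ⌊(V_in − V_min)/LSB⌋ = ⌊(V_in − V_min) × 2^13 / range⌋
     = ⌊(-0.820716 − (-1.25)) × 8192 / 2.5⌋ = ⌊0.429284 × 8192/2.5⌋
     = ⌊1406.678⌋ = 1406.

1406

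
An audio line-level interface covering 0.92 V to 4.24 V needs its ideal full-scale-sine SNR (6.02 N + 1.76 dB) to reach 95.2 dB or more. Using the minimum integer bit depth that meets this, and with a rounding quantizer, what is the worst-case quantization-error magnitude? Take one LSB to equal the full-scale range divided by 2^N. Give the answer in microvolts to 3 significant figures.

25.3 µV

The full-scale span is 4.24 − (0.92) = 3.32 V.
6.02 N + 1.76 ≥ 95.2 gives N ≥ 15.522, so the minimum integer is 16.
One LSB is 3.32 V / 65536 = 50.659 µV.
|e|_max = LSB/2 = 25.3 µV.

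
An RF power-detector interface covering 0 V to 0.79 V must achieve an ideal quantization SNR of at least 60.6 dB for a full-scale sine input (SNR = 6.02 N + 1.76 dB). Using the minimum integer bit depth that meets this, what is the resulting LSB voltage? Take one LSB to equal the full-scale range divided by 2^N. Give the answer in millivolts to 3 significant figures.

0.771 mV

Full-scale range = 0.79 V.
N ≥ (60.6 − 1.76)/6.02 = 9.774 → N_min = 10.
LSB = 0.79 V / 2^10 = 0.771 mV.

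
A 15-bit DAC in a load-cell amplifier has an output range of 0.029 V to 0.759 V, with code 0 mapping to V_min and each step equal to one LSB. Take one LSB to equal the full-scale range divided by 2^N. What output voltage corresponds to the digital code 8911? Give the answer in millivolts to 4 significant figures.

227.5 mV

Range = 0.759 − (0.029) = 0.73 V. LSB = 0.73 V / 2^15.
V_out = V_min + code × LSB = 0.029 V + 8911 × 0.73 V / 32768
      = 0.029 + 0.198518 = 0.227518 V.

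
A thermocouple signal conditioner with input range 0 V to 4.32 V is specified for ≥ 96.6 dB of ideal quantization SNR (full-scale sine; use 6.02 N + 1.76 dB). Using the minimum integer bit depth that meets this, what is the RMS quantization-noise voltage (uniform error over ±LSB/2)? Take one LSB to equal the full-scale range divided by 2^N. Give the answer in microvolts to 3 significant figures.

19.0 µV

Span = 4.32 V.
N ≥ (96.6 − 1.76)/6.02 = 15.754 → N_min = 16.
Step size = 4.32/65536 V = 65.918 µV.
V_rms = LSB/√12 = 19.0 µV.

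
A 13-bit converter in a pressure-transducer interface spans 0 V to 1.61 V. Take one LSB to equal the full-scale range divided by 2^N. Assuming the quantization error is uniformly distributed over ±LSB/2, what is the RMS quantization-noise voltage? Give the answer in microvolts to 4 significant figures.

56.73 µV

Range is 1.61 V.
Step size = 1.61/8192 V = 196.533 µV.
σ_q = LSB/√12 = 196.533 µV/3.4641 = 56.73 µV.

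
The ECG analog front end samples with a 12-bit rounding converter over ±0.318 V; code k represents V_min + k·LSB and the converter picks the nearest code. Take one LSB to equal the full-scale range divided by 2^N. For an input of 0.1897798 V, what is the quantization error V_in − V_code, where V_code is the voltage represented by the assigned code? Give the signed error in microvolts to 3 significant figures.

Span: 0.318 V − (-0.318 V) = 0.636 V. LSB = 0.636 V / 2^12 ≈ 155.3 µV.
(V_in − V_min)/LSB = (0.1897798 − (-0.318)) × 4096/0.636 = 3270.2297 → nearest code k = 3270.
Reconstructed level: -0.318 + 3270 × 0.636/4096 V = 0.1897441406 V.
V_in − V_code = 0.1897798 − (0.1897441406) = +35.7 µV.

+35.7 µV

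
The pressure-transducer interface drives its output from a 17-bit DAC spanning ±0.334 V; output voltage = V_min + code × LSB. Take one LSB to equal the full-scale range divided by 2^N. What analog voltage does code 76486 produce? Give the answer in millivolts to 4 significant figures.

The full-scale span is 0.334 − (-0.334) = 0.668 V. LSB = 0.668 V / 2^17.
Output = V_min + (76486/131072) × range = -0.334 + 0.583542 × 0.668 V
      = -0.334 V + 0.389806 V = 0.0558060 V.

55.81 mV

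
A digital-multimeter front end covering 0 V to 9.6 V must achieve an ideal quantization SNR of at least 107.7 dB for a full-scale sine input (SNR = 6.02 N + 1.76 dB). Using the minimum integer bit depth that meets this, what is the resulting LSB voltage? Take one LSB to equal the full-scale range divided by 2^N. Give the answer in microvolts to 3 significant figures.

36.6 µV

V_FS = 9.6 V.
Solving 6.02 N ≥ 107.7 − 1.76: N ≥ 17.598. Round up → N = 18.
One LSB is 9.6 V / 262144 = 36.6 µV.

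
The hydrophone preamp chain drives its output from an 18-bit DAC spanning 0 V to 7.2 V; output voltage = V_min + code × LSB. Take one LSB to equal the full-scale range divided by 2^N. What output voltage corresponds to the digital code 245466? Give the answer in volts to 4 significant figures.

6.742 V

V_FS = 7.2 V. LSB = 7.2 V / 2^18.
Output = V_min + (245466/262144) × range = 0 + 0.936378 × 7.2 V
      = 0 + 6.74193 = 6.74193 V.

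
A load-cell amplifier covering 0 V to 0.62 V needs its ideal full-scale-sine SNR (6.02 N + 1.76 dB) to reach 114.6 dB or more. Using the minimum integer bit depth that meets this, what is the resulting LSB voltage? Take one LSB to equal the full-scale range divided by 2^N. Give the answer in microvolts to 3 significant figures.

1.18 µV

Full-scale range = 0.62 V.
Required N = ⌈(114.6 − 1.76)/6.02⌉ = ⌈18.744⌉ = 19.
Step size = 0.62/524288 V = 1.18 µV.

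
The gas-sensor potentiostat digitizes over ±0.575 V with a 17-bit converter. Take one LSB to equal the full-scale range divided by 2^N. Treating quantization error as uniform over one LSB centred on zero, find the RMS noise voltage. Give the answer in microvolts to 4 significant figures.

Full-scale range = 0.575 V − (-0.575 V) = 1.15 V.
LSB = 1.15 V ÷ 2^17 = 1.15/131072 V = 8.77380 µV.
RMS of a uniform error over width LSB is LSB/√12 = 2.533 µV.

2.533 µV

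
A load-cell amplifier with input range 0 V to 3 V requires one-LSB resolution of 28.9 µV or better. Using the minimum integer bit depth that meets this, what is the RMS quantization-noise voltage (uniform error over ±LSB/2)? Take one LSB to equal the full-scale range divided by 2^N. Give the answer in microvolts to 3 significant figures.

Span = 3 V.
Need 2^N ≥ 3 V / 28.9 µV = 103800 → N_min = 17.
LSB = 3 V / 2^17 = 22.888 µV.
V_rms = LSB/√12 = 6.61 µV.

6.61 µV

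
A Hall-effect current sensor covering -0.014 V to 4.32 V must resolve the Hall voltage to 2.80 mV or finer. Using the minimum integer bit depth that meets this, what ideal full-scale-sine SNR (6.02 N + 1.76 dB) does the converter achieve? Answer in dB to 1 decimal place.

68.0 dB

Span: 4.32 V − (-0.014 V) = 4.334 V.
Required number of levels: 4.334/2.80 mV = 1547.9; smallest N with 2^N ≥ that is 11.
SNR = 6.02 × 11 + 1.76 = 67.98 dB.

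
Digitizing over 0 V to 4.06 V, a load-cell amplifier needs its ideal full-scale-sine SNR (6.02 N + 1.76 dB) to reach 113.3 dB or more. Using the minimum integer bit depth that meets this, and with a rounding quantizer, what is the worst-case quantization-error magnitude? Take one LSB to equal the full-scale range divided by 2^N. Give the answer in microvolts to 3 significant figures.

Span = 4.06 V.
Solving 6.02 N ≥ 113.3 − 1.76: N ≥ 18.528. Round up → N = 19.
One LSB is 4.06 V / 524288 = 7.7438 µV.
|e|_max = LSB/2 = 3.87 µV.

3.87 µV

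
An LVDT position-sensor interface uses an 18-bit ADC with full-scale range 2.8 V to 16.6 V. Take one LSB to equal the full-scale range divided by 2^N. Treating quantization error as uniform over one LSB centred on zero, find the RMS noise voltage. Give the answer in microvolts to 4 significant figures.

The full-scale span is 16.6 − (2.8) = 13.8 V.
LSB = 13.8 V ÷ 2^18 = 13.8/262144 V = 52.6428 µV.
For a uniform distribution on [−LSB/2, +LSB/2], V_rms = LSB/√12 = 52.6428 µV/3.4641 = 15.20 µV.

15.20 µV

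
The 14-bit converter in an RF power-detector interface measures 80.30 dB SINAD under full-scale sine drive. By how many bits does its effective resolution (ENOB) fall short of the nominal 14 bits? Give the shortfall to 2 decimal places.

0.95 bits

N_eff = (80.30 − 1.76)/6.02 = 13.0465 bits.
14 − 13.0465 = 0.95 bits below nominal.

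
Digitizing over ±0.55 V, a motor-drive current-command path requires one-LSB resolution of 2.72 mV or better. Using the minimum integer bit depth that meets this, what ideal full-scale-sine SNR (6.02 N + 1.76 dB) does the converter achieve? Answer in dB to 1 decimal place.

55.9 dB

Range = 0.55 − (-0.55) = 1.1 V.
Required number of levels: 1.1/2.72 mV = 404.41; smallest N with 2^N ≥ that is 9.
6.02(9) + 1.76 = 55.94 dB.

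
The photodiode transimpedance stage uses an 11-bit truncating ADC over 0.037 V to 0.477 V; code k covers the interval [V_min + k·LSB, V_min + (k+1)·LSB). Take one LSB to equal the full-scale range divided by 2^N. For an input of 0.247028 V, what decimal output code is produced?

977

The full-scale span is 0.477 − (0.037) = 0.44 V. LSB = 0.44 V / 2^11 ≈ 214.8 µV.
(V_in − V_min) × 2^11/range = (0.247028 − (0.037)) × 2048/0.44 = 977.585.
Floor → code = 977.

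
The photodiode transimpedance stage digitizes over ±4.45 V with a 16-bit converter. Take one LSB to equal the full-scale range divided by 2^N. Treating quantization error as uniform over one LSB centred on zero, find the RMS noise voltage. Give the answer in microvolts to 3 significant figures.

39.2 µV

Span: 4.45 V − (-4.45 V) = 8.9 V.
One LSB is 8.9 V / 65536 = 135.80 µV.
V_rms = LSB/√12 = 135.80 µV / √12 = 39.2 µV.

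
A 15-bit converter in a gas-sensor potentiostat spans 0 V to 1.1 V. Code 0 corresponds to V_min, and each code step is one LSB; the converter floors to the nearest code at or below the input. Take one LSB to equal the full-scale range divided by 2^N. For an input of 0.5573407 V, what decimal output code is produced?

16602

Full-scale range = 1.1 V. LSB = 1.1 V / 2^15 ≈ 33.57 µV.
V_in − V_min = 0.5573407 − (0) = 0.5573407 V.
Divide by LSB: 0.5573407 × 32768/1.1 = 16602.6728.
Truncating gives code 16602.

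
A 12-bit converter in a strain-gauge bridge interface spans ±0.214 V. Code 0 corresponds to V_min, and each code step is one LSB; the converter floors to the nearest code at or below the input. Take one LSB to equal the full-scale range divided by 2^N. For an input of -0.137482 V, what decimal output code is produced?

Range = 0.214 − (-0.214) = 0.428 V. LSB = 0.428 V / 2^12 ≈ 104.5 µV.
V_in − V_min = -0.137482 − (-0.214) = 0.076518 V.
Divide by LSB: 0.076518 × 4096/0.428 = 732.2844.
Truncating gives code 732.

732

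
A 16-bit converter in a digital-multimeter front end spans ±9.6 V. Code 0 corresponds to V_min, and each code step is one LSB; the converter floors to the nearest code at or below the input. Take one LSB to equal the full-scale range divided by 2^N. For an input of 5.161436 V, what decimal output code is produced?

Full-scale range = 9.6 V − (-9.6 V) = 19.2 V. LSB = 19.2 V / 2^16 ≈ 293.0 µV.
V_in − V_min = 5.161436 − (-9.6) = 14.761436 V.
Divide by LSB: 14.761436 × 65536/19.2 = 50385.7015.
Truncating gives code 50385.

50385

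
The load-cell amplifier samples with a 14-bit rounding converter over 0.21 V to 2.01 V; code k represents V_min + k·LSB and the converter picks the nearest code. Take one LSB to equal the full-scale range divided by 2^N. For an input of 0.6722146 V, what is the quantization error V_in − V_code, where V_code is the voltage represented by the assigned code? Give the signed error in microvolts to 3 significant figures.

+19.8 µV

Span: 2.01 V − (0.21 V) = 1.8 V. LSB = 1.8 V / 2^14 ≈ 109.9 µV.
(0.6722146 − (0.21)) / LSB = 0.4622146 × 16384/1.8 = 4207.1800. Nearest integer: k = 4207.
V_code = 0.21 + (4207/16384) × 1.8 = 0.67219482422 V.
e = 0.6722146 − (0.67219482422) = +19.8 µV.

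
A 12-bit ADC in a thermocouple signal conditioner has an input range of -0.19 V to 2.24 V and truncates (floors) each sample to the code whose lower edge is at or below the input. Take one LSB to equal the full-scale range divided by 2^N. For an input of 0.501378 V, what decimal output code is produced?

1165

Span: 2.24 V − (-0.19 V) = 2.43 V. LSB = 2.43 V / 2^12 ≈ 0.5933 mV.
(V_in − V_min) × 2^12/range = (0.501378 − (-0.19)) × 4096/2.43 = 1165.384.
Floor → code = 1165.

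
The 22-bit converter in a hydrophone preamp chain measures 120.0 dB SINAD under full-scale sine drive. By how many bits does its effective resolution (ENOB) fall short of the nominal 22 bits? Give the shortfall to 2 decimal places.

Effective bits = (120.0 − 1.76)/6.02 = 19.6412.
22 − 19.6412 = 2.36 bits below nominal.

2.36 bits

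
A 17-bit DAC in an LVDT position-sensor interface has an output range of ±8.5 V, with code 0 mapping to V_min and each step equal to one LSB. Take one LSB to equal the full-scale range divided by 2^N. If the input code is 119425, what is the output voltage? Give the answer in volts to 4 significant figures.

Range = 8.5 − (-8.5) = 17 V. LSB = 17 V / 2^17.
V_out = V_min + code × LSB = -8.5 V + 119425 × 17 V / 131072
      = -8.5 V + 15.4894 V = 6.98939 V.

6.989 V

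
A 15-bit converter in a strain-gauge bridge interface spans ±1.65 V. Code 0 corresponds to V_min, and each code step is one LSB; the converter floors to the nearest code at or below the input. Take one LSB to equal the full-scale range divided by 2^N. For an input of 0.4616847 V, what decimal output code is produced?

20968

The full-scale span is 1.65 − (-1.65) = 3.3 V. LSB = 3.3 V / 2^15 ≈ 100.7 µV.
(V_in − V_min) × 2^15/range = (0.4616847 − (-1.65)) × 32768/3.3 = 20968.389.
Floor → code = 20968.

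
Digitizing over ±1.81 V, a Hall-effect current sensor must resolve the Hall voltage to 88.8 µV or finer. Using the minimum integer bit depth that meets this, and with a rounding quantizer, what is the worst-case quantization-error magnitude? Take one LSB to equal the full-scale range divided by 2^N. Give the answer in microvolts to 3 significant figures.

27.6 µV

Full-scale range = 1.81 V − (-1.81 V) = 3.62 V.
Required number of levels: 3.62/88.8 µV = 40766; smallest N with 2^N ≥ that is 16.
LSB = 3.62 V ÷ 2^16 = 3.62/65536 V = 55.237 µV.
Half an LSB is 27.6 µV.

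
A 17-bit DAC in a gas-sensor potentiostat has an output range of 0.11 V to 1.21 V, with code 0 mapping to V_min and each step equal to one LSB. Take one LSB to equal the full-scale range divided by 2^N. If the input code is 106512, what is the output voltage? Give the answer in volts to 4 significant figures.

1.004 V

Range = 1.21 − (0.11) = 1.1 V. LSB = 1.1 V / 2^17.
Output = V_min + (106512/131072) × range = 0.11 + 0.812622 × 1.1 V
      = 0.11 V + 0.893884 V = 1.00388 V.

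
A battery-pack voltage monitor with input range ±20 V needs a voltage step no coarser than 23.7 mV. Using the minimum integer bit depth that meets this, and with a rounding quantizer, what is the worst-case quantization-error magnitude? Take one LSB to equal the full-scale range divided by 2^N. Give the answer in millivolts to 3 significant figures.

9.77 mV

Range = 20 − (-20) = 40 V.
Required number of levels: 40/23.7 mV = 1687.8; smallest N with 2^N ≥ that is 11.
LSB = 40 V ÷ 2^11 = 40/2048 V = 19.531 mV.
Half an LSB is 9.77 mV.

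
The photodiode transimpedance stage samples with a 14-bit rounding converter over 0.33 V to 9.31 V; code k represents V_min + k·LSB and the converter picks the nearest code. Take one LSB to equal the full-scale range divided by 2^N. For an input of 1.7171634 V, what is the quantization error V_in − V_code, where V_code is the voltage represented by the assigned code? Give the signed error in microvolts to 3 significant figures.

−66.8 µV

Range = 9.31 − (0.33) = 8.98 V. LSB = 8.98 V / 2^14 ≈ 0.5481 mV.
Position in LSBs: (1.7171634 − (0.33)) × 16384/8.98 = 2530.8781; rounding gives k = 2531.
V_code = V_min + k × range/2^14 = 0.33 + 2531 × 8.98/16384 = 1.7172302246 V.
e = 1.7171634 − (1.7172302246) = −66.8 µV.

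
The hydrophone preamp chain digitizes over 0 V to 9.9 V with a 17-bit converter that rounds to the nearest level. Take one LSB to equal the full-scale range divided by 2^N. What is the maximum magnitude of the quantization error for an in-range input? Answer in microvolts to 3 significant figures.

37.8 µV

V_FS = 9.9 V.
One LSB is 9.9 V / 131072 = 75.531 µV.
A rounding quantizer has |error| ≤ LSB/2 = 37.8 µV.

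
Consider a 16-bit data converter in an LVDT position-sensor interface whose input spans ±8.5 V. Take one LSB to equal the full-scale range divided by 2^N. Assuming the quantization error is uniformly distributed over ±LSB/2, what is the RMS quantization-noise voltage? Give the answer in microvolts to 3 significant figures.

74.9 µV

The full-scale span is 8.5 − (-8.5) = 17 V.
LSB = 17 V ÷ 2^16 = 17/65536 V = 259.40 µV.
For a uniform distribution on [−LSB/2, +LSB/2], V_rms = LSB/√12 = 259.40 µV/3.4641 = 74.9 µV.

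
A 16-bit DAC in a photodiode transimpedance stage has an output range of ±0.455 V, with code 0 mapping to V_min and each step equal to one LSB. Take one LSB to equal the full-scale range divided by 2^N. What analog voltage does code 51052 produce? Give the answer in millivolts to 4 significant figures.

Full-scale range = 0.455 V − (-0.455 V) = 0.91 V. LSB = 0.91 V / 2^16.
Output = V_min + (51052/65536) × range = -0.455 + 0.778992 × 0.91 V
      = -0.455 V + 0.708882 V = 0.253882 V.

253.9 mV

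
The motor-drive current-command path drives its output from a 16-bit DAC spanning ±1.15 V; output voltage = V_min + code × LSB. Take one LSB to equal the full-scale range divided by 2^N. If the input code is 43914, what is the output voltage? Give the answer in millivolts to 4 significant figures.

Range = 1.15 − (-1.15) = 2.3 V. LSB = 2.3 V / 2^16.
V_out = V_min + code × LSB = -1.15 V + 43914 × 2.3 V / 65536
      = -1.15 + 1.54117 = 0.391171 V.

391.2 mV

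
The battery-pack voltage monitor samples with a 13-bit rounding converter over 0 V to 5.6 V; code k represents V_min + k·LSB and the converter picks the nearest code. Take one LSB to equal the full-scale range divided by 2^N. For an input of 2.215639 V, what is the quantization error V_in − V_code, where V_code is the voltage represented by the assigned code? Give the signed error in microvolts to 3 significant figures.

+112 µV

Range is 5.6 V. LSB = 5.6 V / 2^13 ≈ 0.6836 mV.
(2.215639 − (0)) / LSB = 2.215639 × 8192/5.6 = 3241.1633. Nearest integer: k = 3241.
Reconstructed level: 0 + 3241 × 5.6/8192 V = 2.215527344 V.
V_in − V_code = 2.215639 − (2.215527344) = +112 µV.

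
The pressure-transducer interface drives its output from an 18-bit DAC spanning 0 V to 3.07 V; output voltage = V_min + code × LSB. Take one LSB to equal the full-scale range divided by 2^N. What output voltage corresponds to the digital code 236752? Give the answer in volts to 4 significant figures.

Full-scale range = 3.07 V. LSB = 3.07 V / 2^18.
Output = V_min + (236752/262144) × range = 0 + 0.903137 × 3.07 V
      = 0 V + 2.77263 V = 2.77263 V.

2.773 V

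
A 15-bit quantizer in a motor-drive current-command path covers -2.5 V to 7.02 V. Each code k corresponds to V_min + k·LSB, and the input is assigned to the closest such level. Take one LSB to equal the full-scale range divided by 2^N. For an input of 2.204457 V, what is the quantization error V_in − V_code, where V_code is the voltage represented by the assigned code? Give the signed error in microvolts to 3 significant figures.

Range = 7.02 − (-2.5) = 9.52 V. LSB = 9.52 V / 2^15 ≈ 290.5 µV.
(V_in − V_min)/LSB = (2.204457 − (-2.5)) × 32768/9.52 = 16192.8201 → nearest code k = 16193.
Reconstructed level: -2.5 + 16193 × 9.52/32768 V = 2.2045092773 V.
e = 2.204457 − (2.2045092773) = −52.3 µV.

−52.3 µV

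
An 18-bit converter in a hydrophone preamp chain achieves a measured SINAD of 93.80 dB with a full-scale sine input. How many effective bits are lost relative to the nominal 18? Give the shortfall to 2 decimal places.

ENOB = (SINAD − 1.76)/6.02 = (93.80 − 1.76)/6.02 = 15.2890 bits.
Shortfall = 18 − 15.2890 = 2.7110 bits.

2.71 bits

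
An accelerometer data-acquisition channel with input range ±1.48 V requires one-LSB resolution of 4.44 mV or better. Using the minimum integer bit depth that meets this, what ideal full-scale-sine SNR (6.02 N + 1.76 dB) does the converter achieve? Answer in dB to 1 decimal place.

62.0 dB

The full-scale span is 1.48 − (-1.48) = 2.96 V.
Need 2^N ≥ 2.96 V / 4.44 mV = 666.7 → N_min = 10.
6.02(10) + 1.76 = 61.96 dB.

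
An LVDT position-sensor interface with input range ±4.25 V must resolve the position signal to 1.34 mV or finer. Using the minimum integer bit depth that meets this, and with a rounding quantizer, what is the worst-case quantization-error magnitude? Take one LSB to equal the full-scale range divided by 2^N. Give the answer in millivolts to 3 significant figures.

Full-scale range = 4.25 V − (-4.25 V) = 8.5 V.
Need 2^N ≥ 8.5 V / 1.34 mV = 6343 → N_min = 13.
LSB = 8.5 V / 2^13 = 1.0376 mV.
|e|_max = LSB/2 = 0.519 mV.

0.519 mV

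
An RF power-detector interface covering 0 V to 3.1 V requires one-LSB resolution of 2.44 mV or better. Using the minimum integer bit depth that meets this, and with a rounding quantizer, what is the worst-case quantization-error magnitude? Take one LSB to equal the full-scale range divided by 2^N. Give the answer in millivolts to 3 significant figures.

0.757 mV

V_FS = 3.1 V.
Need 2^N ≥ 3.1 V / 2.44 mV = 1270 → N_min = 11.
LSB = 3.1 V / 2^11 = 1.5137 mV.
|e|_max = LSB/2 = 0.757 mV.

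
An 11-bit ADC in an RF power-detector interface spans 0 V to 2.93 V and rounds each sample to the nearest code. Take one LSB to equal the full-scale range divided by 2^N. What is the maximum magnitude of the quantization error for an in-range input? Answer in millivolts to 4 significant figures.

Full-scale range = 2.93 V.
Step size = 2.93/2048 V = 1.43066 mV.
Worst-case error for round-to-nearest is half an LSB: 0.7153 mV.

0.7153 mV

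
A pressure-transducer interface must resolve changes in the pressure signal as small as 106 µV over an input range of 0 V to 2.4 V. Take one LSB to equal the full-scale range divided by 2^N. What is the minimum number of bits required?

Range is 2.4 V.
Need 2^N ≥ 2.4 V / 106 µV = 22640 → N_min = 15.

15 bits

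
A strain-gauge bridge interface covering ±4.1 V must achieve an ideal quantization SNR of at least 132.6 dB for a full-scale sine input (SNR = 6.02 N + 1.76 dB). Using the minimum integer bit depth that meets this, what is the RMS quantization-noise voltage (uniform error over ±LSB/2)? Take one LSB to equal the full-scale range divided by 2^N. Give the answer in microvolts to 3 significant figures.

0.564 µV

Range = 4.1 − (-4.1) = 8.2 V.
6.02 N + 1.76 ≥ 132.6 gives N ≥ 21.734, so the minimum integer is 22.
LSB = 8.2 V ÷ 2^22 = 8.2/4194304 V = 1.9550 µV.
σ_q = LSB/√12 = 1.9550 µV/3.4641 = 0.564 µV.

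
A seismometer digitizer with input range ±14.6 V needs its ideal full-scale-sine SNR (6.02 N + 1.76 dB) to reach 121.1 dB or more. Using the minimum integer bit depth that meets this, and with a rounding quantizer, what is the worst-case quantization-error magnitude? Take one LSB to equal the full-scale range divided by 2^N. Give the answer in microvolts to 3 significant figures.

Range = 14.6 − (-14.6) = 29.2 V.
Required N = ⌈(121.1 − 1.76)/6.02⌉ = ⌈19.824⌉ = 20.
LSB = 29.2 V ÷ 2^20 = 29.2/1048576 V = 27.847 µV.
|e|_max = LSB/2 = 13.9 µV.

13.9 µV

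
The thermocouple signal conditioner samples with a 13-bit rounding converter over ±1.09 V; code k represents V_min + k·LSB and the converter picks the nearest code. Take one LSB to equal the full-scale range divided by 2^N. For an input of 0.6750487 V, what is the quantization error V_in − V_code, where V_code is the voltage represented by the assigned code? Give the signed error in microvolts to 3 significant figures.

−80.7 µV

Span: 1.09 V − (-1.09 V) = 2.18 V. LSB = 2.18 V / 2^13 ≈ 266.1 µV.
(V_in − V_min)/LSB = (0.6750487 − (-1.09)) × 8192/2.18 = 6632.6968 → nearest code k = 6633.
V_code = -1.09 + (6633/8192) × 2.18 = 0.6751293945 V.
V_in − V_code = 0.6750487 − (0.6751293945) = −80.7 µV.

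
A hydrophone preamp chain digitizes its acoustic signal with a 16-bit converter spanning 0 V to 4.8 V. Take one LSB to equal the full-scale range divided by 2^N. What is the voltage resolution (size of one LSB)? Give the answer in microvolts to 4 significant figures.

Span = 4.8 V.
2^16 = 65536 levels.
LSB = 4.8 V / 2^16 = 73.24 µV.

73.24 µV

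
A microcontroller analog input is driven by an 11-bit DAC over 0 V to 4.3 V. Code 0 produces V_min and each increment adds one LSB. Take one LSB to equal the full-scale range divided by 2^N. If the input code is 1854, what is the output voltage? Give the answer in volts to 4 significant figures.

Range is 4.3 V. LSB = 4.3 V / 2^11.
V_out = V_min + code × LSB = 0 V + 1854 × 4.3 V / 2048
      = 0 V + 3.89268 V = 3.89268 V.

3.893 V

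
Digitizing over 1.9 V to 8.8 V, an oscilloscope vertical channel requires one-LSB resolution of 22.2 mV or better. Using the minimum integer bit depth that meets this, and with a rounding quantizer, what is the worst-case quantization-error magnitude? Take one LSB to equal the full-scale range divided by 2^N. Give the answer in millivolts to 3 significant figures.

The full-scale span is 8.8 − (1.9) = 6.9 V.
Required number of levels: 6.9/22.2 mV = 310.81; smallest N with 2^N ≥ that is 9.
LSB = 6.9 V ÷ 2^9 = 6.9/512 V = 13.477 mV.
|e|_max = LSB/2 = 6.74 mV.

6.74 mV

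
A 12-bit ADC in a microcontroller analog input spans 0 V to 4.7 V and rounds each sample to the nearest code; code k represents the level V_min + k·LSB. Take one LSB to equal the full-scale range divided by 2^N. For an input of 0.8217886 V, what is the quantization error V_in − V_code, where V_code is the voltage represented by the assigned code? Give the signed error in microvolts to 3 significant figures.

+207 µV

Range is 4.7 V. LSB = 4.7 V / 2^12 ≈ 1.147 mV.
(V_in − V_min)/LSB = (0.8217886 − (0)) × 4096/4.7 = 716.1800 → nearest code k = 716.
V_code = V_min + k × range/2^12 = 0 + 716 × 4.7/4096 = 0.8215820313 V.
Error = V_in − V_code = 0.8217886 − (0.8215820313) = +207 µV.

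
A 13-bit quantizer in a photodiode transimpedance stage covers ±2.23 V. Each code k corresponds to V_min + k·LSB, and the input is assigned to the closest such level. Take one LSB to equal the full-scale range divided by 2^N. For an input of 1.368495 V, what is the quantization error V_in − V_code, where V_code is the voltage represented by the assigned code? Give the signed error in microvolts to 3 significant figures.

−211 µV

Range = 2.23 − (-2.23) = 4.46 V. LSB = 4.46 V / 2^13 ≈ 0.5444 mV.
(V_in − V_min)/LSB = (1.368495 − (-2.23)) × 8192/4.46 = 6609.6123 → nearest code k = 6610.
Reconstructed level: -2.23 + 6610 × 4.46/8192 V = 1.368706055 V.
e = 1.368495 − (1.368706055) = −211 µV.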